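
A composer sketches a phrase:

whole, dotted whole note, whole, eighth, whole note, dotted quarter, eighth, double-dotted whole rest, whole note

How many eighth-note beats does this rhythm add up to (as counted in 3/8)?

One eighth-note beat = 2 sixteenth notes.
In sixteenth notes: whole = 16; dotted whole note = 24; whole = 16; eighth = 2; whole note = 16; dotted quarter = 6; eighth = 2; double-dotted whole rest = 28; whole note = 16.
Sum: 16 + 24 + 16 + 2 + 16 + 6 + 2 + 28 + 16 = 126.
126 ÷ 2 = 63 beats.

63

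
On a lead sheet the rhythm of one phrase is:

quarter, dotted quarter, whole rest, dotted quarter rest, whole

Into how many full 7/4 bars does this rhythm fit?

1

One bar of 7/4 = 14 eighth notes.
Convert each value to eighth notes: quarter = 2; dotted quarter = 3; whole rest = 8; dotted quarter rest = 3; whole = 8.
Adding: 2 + 3 + 8 + 3 + 8 = 24.
24 ÷ 14 = 1 complete bar with 10 left over.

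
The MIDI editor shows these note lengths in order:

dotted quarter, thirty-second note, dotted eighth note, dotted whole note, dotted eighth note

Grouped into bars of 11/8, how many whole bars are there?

1

One bar of 11/8 = 44 thirty-second notes.
Convert each value to thirty-second notes: dotted quarter = 12; thirty-second note = 1; dotted eighth note = 6; dotted whole note = 48; dotted eighth note = 6.
Adding: 12 + 1 + 6 + 48 + 6 = 73.
73 ÷ 44 = 1 complete bar with 29 left over.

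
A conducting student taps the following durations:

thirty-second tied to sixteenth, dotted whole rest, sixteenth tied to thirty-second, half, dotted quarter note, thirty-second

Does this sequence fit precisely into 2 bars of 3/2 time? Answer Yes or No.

One bar of 3/2 = 48 thirty-second notes, so 2 bars = 96.
Working in thirty-second notes: thirty-second tied to sixteenth (thirty-second + sixteenth) = 3; dotted whole rest = 48; sixteenth tied to thirty-second (sixteenth + thirty-second) = 3; half = 16; dotted quarter note = 12; thirty-second = 1.
Sum: 3 + 48 + 3 + 16 + 12 + 1 = 83.
83 falls short of 96, so the answer is No.

No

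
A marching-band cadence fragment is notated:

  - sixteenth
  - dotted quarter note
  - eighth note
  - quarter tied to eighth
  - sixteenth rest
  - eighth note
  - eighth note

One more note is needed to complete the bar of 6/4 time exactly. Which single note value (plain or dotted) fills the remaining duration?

The bar of 6/4 = 24 sixteenth notes.
Express everything in sixteenth notes: sixteenth = 1; dotted quarter note = 6; eighth note = 2; quarter tied to eighth (quarter + eighth) = 6; sixteenth rest = 1; eighth note = 2; eighth note = 2.
Altogether 1 + 6 + 2 + 6 + 1 + 2 + 2 = 20.
Remaining: 24 − 20 = 4 sixteenth notes, which is a quarter note.

quarter note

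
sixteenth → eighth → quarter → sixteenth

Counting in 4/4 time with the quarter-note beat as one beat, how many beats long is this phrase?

2

One quarter-note beat = 4 sixteenth notes.
In sixteenth notes: sixteenth = 1; eighth = 2; quarter = 4; sixteenth = 1.
Altogether 1 + 2 + 4 + 1 = 8.
8 ÷ 4 = 2 beats.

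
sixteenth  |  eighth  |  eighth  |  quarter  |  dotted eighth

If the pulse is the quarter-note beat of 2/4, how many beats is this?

3

One quarter-note beat = 4 sixteenth notes.
Express everything in sixteenth notes: sixteenth = 1; eighth = 2; eighth = 2; quarter = 4; dotted eighth = 3.
Sum: 1 + 2 + 2 + 4 + 3 = 12.
12 ÷ 4 = 3 beats.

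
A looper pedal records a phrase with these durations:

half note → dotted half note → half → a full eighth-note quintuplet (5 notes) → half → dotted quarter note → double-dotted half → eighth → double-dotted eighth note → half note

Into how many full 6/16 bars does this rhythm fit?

One bar of 6/16 = 12 thirty-second notes.
Express everything in thirty-second notes: half note = 16; dotted half note = 24; half = 16; a full eighth-note quintuplet (5 notes) (five quintuplet eighths span one half) = 16; half = 16; dotted quarter note = 12; double-dotted half = 28; eighth = 4; double-dotted eighth note = 7; half note = 16.
Altogether 16 + 24 + 16 + 16 + 16 + 12 + 28 + 4 + 7 + 16 = 155.
155 ÷ 12 = 12 complete bars with 11 left over.

12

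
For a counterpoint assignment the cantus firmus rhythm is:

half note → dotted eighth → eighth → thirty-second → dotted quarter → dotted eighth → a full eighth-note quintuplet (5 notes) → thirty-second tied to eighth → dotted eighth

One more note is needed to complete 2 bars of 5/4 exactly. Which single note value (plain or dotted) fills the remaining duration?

quarter note

2 bars of 5/4 = 80 thirty-second notes.
Convert each value to thirty-second notes: half note = 16; dotted eighth = 6; eighth = 4; thirty-second = 1; dotted quarter = 12; dotted eighth = 6; a full eighth-note quintuplet (5 notes) (five quintuplet eighths span one half) = 16; thirty-second tied to eighth (thirty-second + eighth) = 5; dotted eighth = 6.
Total: 16 + 6 + 4 + 1 + 12 + 6 + 16 + 5 + 6 = 72.
Remaining: 80 − 72 = 8 thirty-second notes, which is a quarter note.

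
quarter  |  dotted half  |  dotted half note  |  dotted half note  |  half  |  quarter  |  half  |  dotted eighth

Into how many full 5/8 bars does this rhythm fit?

One bar of 5/8 = 10 sixteenth notes.
Working in sixteenth notes: quarter = 4; dotted half = 12; dotted half note = 12; dotted half note = 12; half = 8; quarter = 4; half = 8; dotted eighth = 3.
Total: 4 + 12 + 12 + 12 + 8 + 4 + 8 + 3 = 63.
63 ÷ 10 = 6 complete bars with 3 left over.

6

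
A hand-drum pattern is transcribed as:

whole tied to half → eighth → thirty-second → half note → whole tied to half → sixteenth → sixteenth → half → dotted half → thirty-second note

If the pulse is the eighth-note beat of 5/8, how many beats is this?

40.5

One eighth-note beat = 4 thirty-second notes.
Working in thirty-second notes: whole tied to half (whole + half) = 48; eighth = 4; thirty-second = 1; half note = 16; whole tied to half (whole + half) = 48; sixteenth = 2; sixteenth = 2; half = 16; dotted half = 24; thirty-second note = 1.
Altogether 48 + 4 + 1 + 16 + 48 + 2 + 2 + 16 + 24 + 1 = 162.
162 ÷ 4 = 40.5 beats.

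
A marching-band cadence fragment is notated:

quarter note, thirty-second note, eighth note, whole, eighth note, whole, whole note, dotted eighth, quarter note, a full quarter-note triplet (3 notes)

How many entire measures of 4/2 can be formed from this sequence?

One bar of 4/2 = 64 thirty-second notes.
Convert each value to thirty-second notes: quarter note = 8; thirty-second note = 1; eighth note = 4; whole = 32; eighth note = 4; whole = 32; whole note = 32; dotted eighth = 6; quarter note = 8; a full quarter-note triplet (3 notes) (three triplet quarters span one half) = 16.
Sum: 8 + 1 + 4 + 32 + 4 + 32 + 32 + 6 + 8 + 16 = 143.
143 ÷ 64 = 2 complete bars with 15 left over.

2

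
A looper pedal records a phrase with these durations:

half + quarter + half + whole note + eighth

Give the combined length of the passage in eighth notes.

19

In eighth notes: half = 4; quarter = 2; half = 4; whole note = 8; eighth = 1.
Altogether 4 + 2 + 4 + 8 + 1 = 19 eighth notes.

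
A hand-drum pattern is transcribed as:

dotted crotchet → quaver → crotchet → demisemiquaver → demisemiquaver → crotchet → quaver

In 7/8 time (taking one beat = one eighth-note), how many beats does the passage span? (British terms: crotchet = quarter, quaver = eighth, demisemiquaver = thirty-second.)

9.5

One eighth-note beat = 4 thirty-second notes.
Express everything in thirty-second notes: dotted crotchet = 12; quaver = 4; crotchet = 8; demisemiquaver = 1; demisemiquaver = 1; crotchet = 8; quaver = 4.
Sum: 12 + 4 + 8 + 1 + 1 + 8 + 4 = 38.
38 ÷ 4 = 9.5 beats.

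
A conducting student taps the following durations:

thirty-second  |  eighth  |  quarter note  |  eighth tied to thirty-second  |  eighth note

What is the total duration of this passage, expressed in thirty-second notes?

22

In thirty-second notes: thirty-second = 1; eighth = 4; quarter note = 8; eighth tied to thirty-second (eighth + thirty-second) = 5; eighth note = 4.
Adding: 1 + 4 + 8 + 5 + 4 = 22 thirty-second notes.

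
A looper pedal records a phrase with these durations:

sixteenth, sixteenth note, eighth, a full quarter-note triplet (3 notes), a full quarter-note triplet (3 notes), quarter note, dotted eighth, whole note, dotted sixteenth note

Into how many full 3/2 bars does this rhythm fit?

1

One bar of 3/2 = 48 thirty-second notes.
Working in thirty-second notes: sixteenth = 2; sixteenth note = 2; eighth = 4; a full quarter-note triplet (3 notes) (three triplet quarters span one half) = 16; a full quarter-note triplet (3 notes) (three triplet quarters span one half) = 16; quarter note = 8; dotted eighth = 6; whole note = 32; dotted sixteenth note = 3.
Total: 2 + 2 + 4 + 16 + 16 + 8 + 6 + 32 + 3 = 89.
89 ÷ 48 = 1 complete bar with 41 left over.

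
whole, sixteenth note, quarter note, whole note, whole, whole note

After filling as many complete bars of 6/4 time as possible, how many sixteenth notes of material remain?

21

One bar of 6/4 = 24 sixteenth notes.
Working in sixteenth notes: whole = 16; sixteenth note = 1; quarter note = 4; whole note = 16; whole = 16; whole note = 16.
Sum: 16 + 1 + 4 + 16 + 16 + 16 = 69.
69 ÷ 24 = 2 complete bars with 21 sixteenth notes remaining.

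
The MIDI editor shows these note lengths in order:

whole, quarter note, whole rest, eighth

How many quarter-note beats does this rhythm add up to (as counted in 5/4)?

9.5

One quarter-note beat = 2 eighth notes.
Convert each value to eighth notes: whole = 8; quarter note = 2; whole rest = 8; eighth = 1.
Adding: 8 + 2 + 8 + 1 = 19.
19 ÷ 2 = 9.5 beats.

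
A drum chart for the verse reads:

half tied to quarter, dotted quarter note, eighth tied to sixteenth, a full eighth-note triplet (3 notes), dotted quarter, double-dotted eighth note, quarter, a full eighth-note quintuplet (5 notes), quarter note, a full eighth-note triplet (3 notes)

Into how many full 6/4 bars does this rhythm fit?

One bar of 6/4 = 48 thirty-second notes.
Each duration in thirty-second notes: half tied to quarter (half + quarter) = 24; dotted quarter note = 12; eighth tied to sixteenth (eighth + sixteenth) = 6; a full eighth-note triplet (3 notes) (three triplet eighths span one quarter) = 8; dotted quarter = 12; double-dotted eighth note = 7; quarter = 8; a full eighth-note quintuplet (5 notes) (five quintuplet eighths span one half) = 16; quarter note = 8; a full eighth-note triplet (3 notes) (three triplet eighths span one quarter) = 8.
Altogether 24 + 12 + 6 + 8 + 12 + 7 + 8 + 16 + 8 + 8 = 109.
109 ÷ 48 = 2 complete bars with 13 left over.

2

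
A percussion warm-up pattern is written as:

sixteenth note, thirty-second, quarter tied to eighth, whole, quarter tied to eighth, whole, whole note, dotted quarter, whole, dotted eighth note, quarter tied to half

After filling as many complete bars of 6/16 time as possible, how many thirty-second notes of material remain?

One bar of 6/16 = 12 thirty-second notes.
Each duration in thirty-second notes: sixteenth note = 2; thirty-second = 1; quarter tied to eighth (quarter + eighth) = 12; whole = 32; quarter tied to eighth (quarter + eighth) = 12; whole = 32; whole note = 32; dotted quarter = 12; whole = 32; dotted eighth note = 6; quarter tied to half (quarter + half) = 24.
Total: 2 + 1 + 12 + 32 + 12 + 32 + 32 + 12 + 32 + 6 + 24 = 197.
197 ÷ 12 = 16 complete bars with 5 thirty-second notes remaining.

5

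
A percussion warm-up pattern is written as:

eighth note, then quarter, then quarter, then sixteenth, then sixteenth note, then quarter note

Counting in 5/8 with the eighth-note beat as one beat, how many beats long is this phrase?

8

One eighth-note beat = 2 sixteenth notes.
Working in sixteenth notes: eighth note = 2; quarter = 4; quarter = 4; sixteenth = 1; sixteenth note = 1; quarter note = 4.
Sum: 2 + 4 + 4 + 1 + 1 + 4 = 16.
16 ÷ 2 = 8 beats.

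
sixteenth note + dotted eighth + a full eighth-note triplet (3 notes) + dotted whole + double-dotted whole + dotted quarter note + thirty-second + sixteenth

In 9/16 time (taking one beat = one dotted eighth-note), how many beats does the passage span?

One dotted eighth-note beat = 6 thirty-second notes.
Working in thirty-second notes: sixteenth note = 2; dotted eighth = 6; a full eighth-note triplet (3 notes) (three triplet eighths span one quarter) = 8; dotted whole = 48; double-dotted whole = 56; dotted quarter note = 12; thirty-second = 1; sixteenth = 2.
Sum: 2 + 6 + 8 + 48 + 56 + 12 + 1 + 2 = 135.
135 ÷ 6 = 22.5 beats.

22.5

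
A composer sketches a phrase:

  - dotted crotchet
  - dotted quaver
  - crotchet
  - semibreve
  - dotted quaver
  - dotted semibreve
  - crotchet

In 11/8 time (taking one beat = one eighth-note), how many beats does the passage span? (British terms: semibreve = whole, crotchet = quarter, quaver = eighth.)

30

One eighth-note beat = 2 sixteenth notes.
Working in sixteenth notes: dotted crotchet = 6; dotted quaver = 3; crotchet = 4; semibreve = 16; dotted quaver = 3; dotted semibreve = 24; crotchet = 4.
Total: 6 + 3 + 4 + 16 + 3 + 24 + 4 = 60.
60 ÷ 2 = 30 beats.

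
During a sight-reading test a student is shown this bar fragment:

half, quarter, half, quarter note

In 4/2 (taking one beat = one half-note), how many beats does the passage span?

3

One half-note beat = 2 quarter notes.
Express everything in quarter notes: half = 2; quarter = 1; half = 2; quarter note = 1.
Total: 2 + 1 + 2 + 1 = 6.
6 ÷ 2 = 3 beats.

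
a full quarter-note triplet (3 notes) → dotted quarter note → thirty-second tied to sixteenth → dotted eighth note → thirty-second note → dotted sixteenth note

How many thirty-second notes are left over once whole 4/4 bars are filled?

9

One bar of 4/4 = 32 thirty-second notes.
Working in thirty-second notes: a full quarter-note triplet (3 notes) (three triplet quarters span one half) = 16; dotted quarter note = 12; thirty-second tied to sixteenth (thirty-second + sixteenth) = 3; dotted eighth note = 6; thirty-second note = 1; dotted sixteenth note = 3.
Total: 16 + 12 + 3 + 6 + 1 + 3 = 41.
41 ÷ 32 = 1 complete bar with 9 thirty-second notes remaining.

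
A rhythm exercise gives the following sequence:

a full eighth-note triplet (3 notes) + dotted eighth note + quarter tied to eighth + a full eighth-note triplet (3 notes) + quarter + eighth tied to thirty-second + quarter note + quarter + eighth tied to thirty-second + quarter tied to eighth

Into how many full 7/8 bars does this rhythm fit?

2

One bar of 7/8 = 28 thirty-second notes.
Convert each value to thirty-second notes: a full eighth-note triplet (3 notes) (three triplet eighths span one quarter) = 8; dotted eighth note = 6; quarter tied to eighth (quarter + eighth) = 12; a full eighth-note triplet (3 notes) (three triplet eighths span one quarter) = 8; quarter = 8; eighth tied to thirty-second (eighth + thirty-second) = 5; quarter note = 8; quarter = 8; eighth tied to thirty-second (eighth + thirty-second) = 5; quarter tied to eighth (quarter + eighth) = 12.
Adding: 8 + 6 + 12 + 8 + 8 + 5 + 8 + 8 + 5 + 12 = 80.
80 ÷ 28 = 2 complete bars with 24 left over.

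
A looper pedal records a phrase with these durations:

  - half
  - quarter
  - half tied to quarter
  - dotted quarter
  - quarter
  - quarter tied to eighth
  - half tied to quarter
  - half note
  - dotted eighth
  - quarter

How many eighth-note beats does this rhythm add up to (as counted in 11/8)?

One eighth-note beat = 2 sixteenth notes.
Convert each value to sixteenth notes: half = 8; quarter = 4; half tied to quarter (half + quarter) = 12; dotted quarter = 6; quarter = 4; quarter tied to eighth (quarter + eighth) = 6; half tied to quarter (half + quarter) = 12; half note = 8; dotted eighth = 3; quarter = 4.
Total: 8 + 4 + 12 + 6 + 4 + 6 + 12 + 8 + 3 + 4 = 67.
67 ÷ 2 = 33.5 beats.

33.5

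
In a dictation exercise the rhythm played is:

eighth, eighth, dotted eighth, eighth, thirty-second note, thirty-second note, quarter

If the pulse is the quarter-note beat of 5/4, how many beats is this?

One quarter-note beat = 8 thirty-second notes.
Working in thirty-second notes: eighth = 4; eighth = 4; dotted eighth = 6; eighth = 4; thirty-second note = 1; thirty-second note = 1; quarter = 8.
Altogether 4 + 4 + 6 + 4 + 1 + 1 + 8 = 28.
28 ÷ 8 = 3.5 beats.

3.5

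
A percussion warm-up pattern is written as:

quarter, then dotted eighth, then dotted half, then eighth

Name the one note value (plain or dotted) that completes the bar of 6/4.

The bar of 6/4 = 24 sixteenth notes.
Express everything in sixteenth notes: quarter = 4; dotted eighth = 3; dotted half = 12; eighth = 2.
Adding: 4 + 3 + 12 + 2 = 21.
Remaining: 24 − 21 = 3 sixteenth notes, which is a dotted eighth note.

dotted eighth note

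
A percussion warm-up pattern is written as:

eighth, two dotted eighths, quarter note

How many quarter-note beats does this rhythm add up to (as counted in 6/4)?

One quarter-note beat = 4 sixteenth notes.
Each duration in sixteenth notes: eighth = 2; dotted eighth = 3; dotted eighth = 3; quarter note = 4.
Adding: 2 + 3 + 3 + 4 = 12.
12 ÷ 4 = 3 beats.

3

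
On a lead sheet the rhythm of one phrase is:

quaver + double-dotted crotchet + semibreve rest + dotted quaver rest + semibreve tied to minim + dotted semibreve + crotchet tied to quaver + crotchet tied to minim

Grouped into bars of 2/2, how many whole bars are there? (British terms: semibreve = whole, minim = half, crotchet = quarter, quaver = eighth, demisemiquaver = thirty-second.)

5

One bar of 2/2 = 16 sixteenth notes.
Express everything in sixteenth notes: quaver = 2; double-dotted crotchet = 7; semibreve rest = 16; dotted quaver rest = 3; semibreve tied to minim (semibreve + minim) = 24; dotted semibreve = 24; crotchet tied to quaver (crotchet + quaver) = 6; crotchet tied to minim (crotchet + minim) = 12.
Altogether 2 + 7 + 16 + 3 + 24 + 24 + 6 + 12 = 94.
94 ÷ 16 = 5 complete bars with 14 left over.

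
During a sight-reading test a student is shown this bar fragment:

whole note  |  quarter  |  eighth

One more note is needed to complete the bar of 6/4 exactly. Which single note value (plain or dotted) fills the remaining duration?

The bar of 6/4 = 12 eighth notes.
Express everything in eighth notes: whole note = 8; quarter = 2; eighth = 1.
Sum: 8 + 2 + 1 = 11.
Remaining: 12 − 11 = 1 eighth note, which is a eighth note.

eighth note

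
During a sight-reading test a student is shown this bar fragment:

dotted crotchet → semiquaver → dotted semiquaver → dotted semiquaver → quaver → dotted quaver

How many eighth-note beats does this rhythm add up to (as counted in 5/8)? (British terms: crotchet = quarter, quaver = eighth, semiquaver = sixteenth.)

7.5

One eighth-note beat = 4 thirty-second notes.
Each duration in thirty-second notes: dotted crotchet = 12; semiquaver = 2; dotted semiquaver = 3; dotted semiquaver = 3; quaver = 4; dotted quaver = 6.
Total: 12 + 2 + 3 + 3 + 4 + 6 = 30.
30 ÷ 4 = 7.5 beats.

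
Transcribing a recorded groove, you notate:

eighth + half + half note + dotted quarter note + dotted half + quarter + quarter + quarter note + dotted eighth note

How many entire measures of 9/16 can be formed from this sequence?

One bar of 9/16 = 9 sixteenth notes.
In sixteenth notes: eighth = 2; half = 8; half note = 8; dotted quarter note = 6; dotted half = 12; quarter = 4; quarter = 4; quarter note = 4; dotted eighth note = 3.
Total: 2 + 8 + 8 + 6 + 12 + 4 + 4 + 4 + 3 = 51.
51 ÷ 9 = 5 complete bars with 6 left over.

5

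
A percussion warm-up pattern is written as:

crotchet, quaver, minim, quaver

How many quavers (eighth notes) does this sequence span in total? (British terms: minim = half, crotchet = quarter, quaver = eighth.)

8

In eighth notes: crotchet = 2; quaver = 1; minim = 4; quaver = 1.
Adding: 2 + 1 + 4 + 1 = 8 eighth notes.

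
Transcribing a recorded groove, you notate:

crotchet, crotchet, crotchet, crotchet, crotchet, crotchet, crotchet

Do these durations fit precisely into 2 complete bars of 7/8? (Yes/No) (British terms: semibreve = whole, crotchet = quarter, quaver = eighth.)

One bar of 7/8 = 7 eighth notes, so 2 bars = 14.
Convert each value to eighth notes: crotchet = 2; crotchet = 2; crotchet = 2; crotchet = 2; crotchet = 2; crotchet = 2; crotchet = 2.
Altogether 2 + 2 + 2 + 2 + 2 + 2 + 2 = 14.
14 equals 14, so the answer is Yes.

Yes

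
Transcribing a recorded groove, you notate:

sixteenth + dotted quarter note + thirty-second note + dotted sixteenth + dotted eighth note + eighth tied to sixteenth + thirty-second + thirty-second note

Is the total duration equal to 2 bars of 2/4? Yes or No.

Yes

One bar of 2/4 = 16 thirty-second notes, so 2 bars = 32.
Each duration in thirty-second notes: sixteenth = 2; dotted quarter note = 12; thirty-second note = 1; dotted sixteenth = 3; dotted eighth note = 6; eighth tied to sixteenth (eighth + sixteenth) = 6; thirty-second = 1; thirty-second note = 1.
Altogether 2 + 12 + 1 + 3 + 6 + 6 + 1 + 1 = 32.
32 equals 32, so the answer is Yes.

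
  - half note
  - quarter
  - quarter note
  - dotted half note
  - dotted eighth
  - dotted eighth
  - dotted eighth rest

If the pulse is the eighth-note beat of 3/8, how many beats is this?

18.5

One eighth-note beat = 2 sixteenth notes.
Express everything in sixteenth notes: half note = 8; quarter = 4; quarter note = 4; dotted half note = 12; dotted eighth = 3; dotted eighth = 3; dotted eighth rest = 3.
Sum: 8 + 4 + 4 + 12 + 3 + 3 + 3 = 37.
37 ÷ 2 = 18.5 beats.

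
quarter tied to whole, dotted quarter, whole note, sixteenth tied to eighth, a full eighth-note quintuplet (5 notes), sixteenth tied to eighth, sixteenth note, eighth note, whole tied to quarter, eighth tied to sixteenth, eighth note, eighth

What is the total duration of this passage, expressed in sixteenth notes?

Express everything in sixteenth notes: quarter tied to whole (quarter + whole) = 20; dotted quarter = 6; whole note = 16; sixteenth tied to eighth (sixteenth + eighth) = 3; a full eighth-note quintuplet (5 notes) (five quintuplet eighths span one half) = 8; sixteenth tied to eighth (sixteenth + eighth) = 3; sixteenth note = 1; eighth note = 2; whole tied to quarter (whole + quarter) = 20; eighth tied to sixteenth (eighth + sixteenth) = 3; eighth note = 2; eighth = 2.
Sum: 20 + 6 + 16 + 3 + 8 + 3 + 1 + 2 + 20 + 3 + 2 + 2 = 86 sixteenth notes.

86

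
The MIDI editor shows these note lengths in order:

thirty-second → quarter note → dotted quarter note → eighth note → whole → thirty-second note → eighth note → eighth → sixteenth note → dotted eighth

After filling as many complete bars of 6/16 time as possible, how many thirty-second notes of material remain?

One bar of 6/16 = 12 thirty-second notes.
Working in thirty-second notes: thirty-second = 1; quarter note = 8; dotted quarter note = 12; eighth note = 4; whole = 32; thirty-second note = 1; eighth note = 4; eighth = 4; sixteenth note = 2; dotted eighth = 6.
Altogether 1 + 8 + 12 + 4 + 32 + 1 + 4 + 4 + 2 + 6 = 74.
74 ÷ 12 = 6 complete bars with 2 thirty-second notes remaining.

2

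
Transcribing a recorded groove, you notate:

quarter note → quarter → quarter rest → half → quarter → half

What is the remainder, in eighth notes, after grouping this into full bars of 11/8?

One bar of 11/8 = 11 eighth notes.
Working in eighth notes: quarter note = 2; quarter = 2; quarter rest = 2; half = 4; quarter = 2; half = 4.
Adding: 2 + 2 + 2 + 4 + 2 + 4 = 16.
16 ÷ 11 = 1 complete bar with 5 eighth notes remaining.

5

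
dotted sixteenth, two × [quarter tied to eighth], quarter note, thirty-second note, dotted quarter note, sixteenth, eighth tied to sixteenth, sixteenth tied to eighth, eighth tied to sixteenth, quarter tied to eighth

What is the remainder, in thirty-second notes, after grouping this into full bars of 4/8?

0

One bar of 4/8 = 16 thirty-second notes.
Each duration in thirty-second notes: dotted sixteenth = 3; quarter tied to eighth (quarter + eighth) = 12; quarter tied to eighth (quarter + eighth) = 12; quarter note = 8; thirty-second note = 1; dotted quarter note = 12; sixteenth = 2; eighth tied to sixteenth (eighth + sixteenth) = 6; sixteenth tied to eighth (sixteenth + eighth) = 6; eighth tied to sixteenth (eighth + sixteenth) = 6; quarter tied to eighth (quarter + eighth) = 12.
Altogether 3 + 12 + 12 + 8 + 1 + 12 + 2 + 6 + 6 + 6 + 12 = 80.
80 ÷ 16 = 5 complete bars with 0 thirty-second notes remaining.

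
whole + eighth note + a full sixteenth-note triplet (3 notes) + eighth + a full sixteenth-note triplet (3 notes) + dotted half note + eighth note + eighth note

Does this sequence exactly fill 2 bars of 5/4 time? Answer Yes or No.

One bar of 5/4 = 10 eighth notes, so 2 bars = 20.
Express everything in eighth notes: whole = 8; eighth note = 1; a full sixteenth-note triplet (3 notes) (three triplet sixteenths span one eighth) = 1; eighth = 1; a full sixteenth-note triplet (3 notes) (three triplet sixteenths span one eighth) = 1; dotted half note = 6; eighth note = 1; eighth note = 1.
Total: 8 + 1 + 1 + 1 + 1 + 6 + 1 + 1 = 20.
20 equals 20, so the answer is Yes.

Yes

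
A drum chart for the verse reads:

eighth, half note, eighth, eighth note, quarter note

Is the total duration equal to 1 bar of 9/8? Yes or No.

One bar of 9/8 = 9 eighth notes.
In eighth notes: eighth = 1; half note = 4; eighth = 1; eighth note = 1; quarter note = 2.
Sum: 1 + 4 + 1 + 1 + 2 = 9.
9 equals 9, so the answer is Yes.

Yes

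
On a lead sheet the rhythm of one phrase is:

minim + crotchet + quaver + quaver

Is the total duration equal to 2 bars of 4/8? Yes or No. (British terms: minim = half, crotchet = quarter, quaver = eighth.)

One bar of 4/8 = 4 eighth notes, so 2 bars = 8.
In eighth notes: minim = 4; crotchet = 2; quaver = 1; quaver = 1.
Adding: 4 + 2 + 1 + 1 = 8.
8 equals 8, so the answer is Yes.

Yes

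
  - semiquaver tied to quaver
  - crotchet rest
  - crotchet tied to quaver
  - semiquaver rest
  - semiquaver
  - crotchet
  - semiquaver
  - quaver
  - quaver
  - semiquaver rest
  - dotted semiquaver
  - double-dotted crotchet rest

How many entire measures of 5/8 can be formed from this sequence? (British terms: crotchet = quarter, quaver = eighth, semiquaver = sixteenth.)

3

One bar of 5/8 = 20 thirty-second notes.
Each duration in thirty-second notes: semiquaver tied to quaver (semiquaver + quaver) = 6; crotchet rest = 8; crotchet tied to quaver (crotchet + quaver) = 12; semiquaver rest = 2; semiquaver = 2; crotchet = 8; semiquaver = 2; quaver = 4; quaver = 4; semiquaver rest = 2; dotted semiquaver = 3; double-dotted crotchet rest = 14.
Sum: 6 + 8 + 12 + 2 + 2 + 8 + 2 + 4 + 4 + 2 + 3 + 14 = 67.
67 ÷ 20 = 3 complete bars with 7 left over.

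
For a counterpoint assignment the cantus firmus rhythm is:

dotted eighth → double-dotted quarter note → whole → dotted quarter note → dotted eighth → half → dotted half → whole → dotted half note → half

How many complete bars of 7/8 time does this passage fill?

One bar of 7/8 = 14 sixteenth notes.
Convert each value to sixteenth notes: dotted eighth = 3; double-dotted quarter note = 7; whole = 16; dotted quarter note = 6; dotted eighth = 3; half = 8; dotted half = 12; whole = 16; dotted half note = 12; half = 8.
Total: 3 + 7 + 16 + 6 + 3 + 8 + 12 + 16 + 12 + 8 = 91.
91 ÷ 14 = 6 complete bars with 7 left over.

6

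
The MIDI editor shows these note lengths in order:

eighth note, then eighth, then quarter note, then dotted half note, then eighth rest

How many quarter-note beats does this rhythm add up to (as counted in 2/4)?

One quarter-note beat = 2 eighth notes.
Working in eighth notes: eighth note = 1; eighth = 1; quarter note = 2; dotted half note = 6; eighth rest = 1.
Altogether 1 + 1 + 2 + 6 + 1 = 11.
11 ÷ 2 = 5.5 beats.

5.5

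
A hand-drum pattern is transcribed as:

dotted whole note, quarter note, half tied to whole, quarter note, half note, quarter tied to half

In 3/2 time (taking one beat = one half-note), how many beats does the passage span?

9.5

One half-note beat = 2 quarter notes.
In quarter notes: dotted whole note = 6; quarter note = 1; half tied to whole (half + whole) = 6; quarter note = 1; half note = 2; quarter tied to half (quarter + half) = 3.
Adding: 6 + 1 + 6 + 1 + 2 + 3 = 19.
19 ÷ 2 = 9.5 beats.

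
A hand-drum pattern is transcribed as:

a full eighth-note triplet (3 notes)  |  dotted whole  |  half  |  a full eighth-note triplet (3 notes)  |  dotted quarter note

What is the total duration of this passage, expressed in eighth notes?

Each duration in eighth notes: a full eighth-note triplet (3 notes) (three triplet eighths span one quarter) = 2; dotted whole = 12; half = 4; a full eighth-note triplet (3 notes) (three triplet eighths span one quarter) = 2; dotted quarter note = 3.
Altogether 2 + 12 + 4 + 2 + 3 = 23 eighth notes.

23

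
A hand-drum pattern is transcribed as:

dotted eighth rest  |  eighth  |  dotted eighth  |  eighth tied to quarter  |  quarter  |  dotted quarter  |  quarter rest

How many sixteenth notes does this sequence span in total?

Express everything in sixteenth notes: dotted eighth rest = 3; eighth = 2; dotted eighth = 3; eighth tied to quarter (eighth + quarter) = 6; quarter = 4; dotted quarter = 6; quarter rest = 4.
Adding: 3 + 2 + 3 + 6 + 4 + 6 + 4 = 28 sixteenth notes.

28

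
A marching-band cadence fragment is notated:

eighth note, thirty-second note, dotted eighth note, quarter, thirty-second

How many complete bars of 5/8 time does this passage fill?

1

One bar of 5/8 = 20 thirty-second notes.
Express everything in thirty-second notes: eighth note = 4; thirty-second note = 1; dotted eighth note = 6; quarter = 8; thirty-second = 1.
Total: 4 + 1 + 6 + 8 + 1 = 20.
20 ÷ 20 = 1 complete bar with 0 left over.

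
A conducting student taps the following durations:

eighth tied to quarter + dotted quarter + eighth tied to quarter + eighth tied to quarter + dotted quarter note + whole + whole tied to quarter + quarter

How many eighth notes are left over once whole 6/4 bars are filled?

11

One bar of 6/4 = 12 eighth notes.
Convert each value to eighth notes: eighth tied to quarter (eighth + quarter) = 3; dotted quarter = 3; eighth tied to quarter (eighth + quarter) = 3; eighth tied to quarter (eighth + quarter) = 3; dotted quarter note = 3; whole = 8; whole tied to quarter (whole + quarter) = 10; quarter = 2.
Total: 3 + 3 + 3 + 3 + 3 + 8 + 10 + 2 = 35.
35 ÷ 12 = 2 complete bars with 11 eighth notes remaining.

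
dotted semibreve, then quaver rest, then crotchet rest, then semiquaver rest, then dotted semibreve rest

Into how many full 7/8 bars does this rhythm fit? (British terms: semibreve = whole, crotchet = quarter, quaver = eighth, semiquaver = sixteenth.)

3

One bar of 7/8 = 14 sixteenth notes.
Working in sixteenth notes: dotted semibreve = 24; quaver rest = 2; crotchet rest = 4; semiquaver rest = 1; dotted semibreve rest = 24.
Adding: 24 + 2 + 4 + 1 + 24 = 55.
55 ÷ 14 = 3 complete bars with 13 left over.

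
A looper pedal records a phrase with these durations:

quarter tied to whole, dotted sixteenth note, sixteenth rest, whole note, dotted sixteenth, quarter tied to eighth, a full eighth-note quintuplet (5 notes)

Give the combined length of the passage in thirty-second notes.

In thirty-second notes: quarter tied to whole (quarter + whole) = 40; dotted sixteenth note = 3; sixteenth rest = 2; whole note = 32; dotted sixteenth = 3; quarter tied to eighth (quarter + eighth) = 12; a full eighth-note quintuplet (5 notes) (five quintuplet eighths span one half) = 16.
Altogether 40 + 3 + 2 + 32 + 3 + 12 + 16 = 108 thirty-second notes.

108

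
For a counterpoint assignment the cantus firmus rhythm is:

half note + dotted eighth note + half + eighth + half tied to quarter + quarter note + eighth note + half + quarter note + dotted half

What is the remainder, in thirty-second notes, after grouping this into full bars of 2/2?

One bar of 2/2 = 16 sixteenth notes.
In sixteenth notes: half note = 8; dotted eighth note = 3; half = 8; eighth = 2; half tied to quarter (half + quarter) = 12; quarter note = 4; eighth note = 2; half = 8; quarter note = 4; dotted half = 12.
Adding: 8 + 3 + 8 + 2 + 12 + 4 + 2 + 8 + 4 + 12 = 63.
63 ÷ 16 = 3 complete bars with 15 sixteenth notes remaining = 30 thirty-second notes.

30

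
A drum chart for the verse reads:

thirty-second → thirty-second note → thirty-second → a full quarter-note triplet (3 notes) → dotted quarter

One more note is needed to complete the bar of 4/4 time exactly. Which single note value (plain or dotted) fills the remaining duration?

thirty-second note

The bar of 4/4 = 32 thirty-second notes.
In thirty-second notes: thirty-second = 1; thirty-second note = 1; thirty-second = 1; a full quarter-note triplet (3 notes) (three triplet quarters span one half) = 16; dotted quarter = 12.
Sum: 1 + 1 + 1 + 16 + 12 = 31.
Remaining: 32 − 31 = 1 thirty-second note, which is a thirty-second note.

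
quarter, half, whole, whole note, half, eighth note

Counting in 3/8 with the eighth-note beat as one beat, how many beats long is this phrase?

27

One eighth-note beat = 2 sixteenth notes.
Working in sixteenth notes: quarter = 4; half = 8; whole = 16; whole note = 16; half = 8; eighth note = 2.
Sum: 4 + 8 + 16 + 16 + 8 + 2 = 54.
54 ÷ 2 = 27 beats.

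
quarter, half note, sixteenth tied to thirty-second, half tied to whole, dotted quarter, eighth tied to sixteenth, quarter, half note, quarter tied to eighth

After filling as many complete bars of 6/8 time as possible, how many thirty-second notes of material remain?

One bar of 6/8 = 24 thirty-second notes.
Working in thirty-second notes: quarter = 8; half note = 16; sixteenth tied to thirty-second (sixteenth + thirty-second) = 3; half tied to whole (half + whole) = 48; dotted quarter = 12; eighth tied to sixteenth (eighth + sixteenth) = 6; quarter = 8; half note = 16; quarter tied to eighth (quarter + eighth) = 12.
Sum: 8 + 16 + 3 + 48 + 12 + 6 + 8 + 16 + 12 = 129.
129 ÷ 24 = 5 complete bars with 9 thirty-second notes remaining.

9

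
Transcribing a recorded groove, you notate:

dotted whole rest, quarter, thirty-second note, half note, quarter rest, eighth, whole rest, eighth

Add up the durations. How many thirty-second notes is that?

Express everything in thirty-second notes: dotted whole rest = 48; quarter = 8; thirty-second note = 1; half note = 16; quarter rest = 8; eighth = 4; whole rest = 32; eighth = 4.
Altogether 48 + 8 + 1 + 16 + 8 + 4 + 32 + 4 = 121 thirty-second notes.

121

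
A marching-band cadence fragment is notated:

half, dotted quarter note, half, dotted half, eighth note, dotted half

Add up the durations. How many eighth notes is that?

24

Express everything in eighth notes: half = 4; dotted quarter note = 3; half = 4; dotted half = 6; eighth note = 1; dotted half = 6.
Total: 4 + 3 + 4 + 6 + 1 + 6 = 24 eighth notes.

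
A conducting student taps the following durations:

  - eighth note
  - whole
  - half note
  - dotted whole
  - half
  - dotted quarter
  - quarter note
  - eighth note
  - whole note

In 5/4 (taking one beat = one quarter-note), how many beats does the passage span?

21.5

One quarter-note beat = 2 eighth notes.
Each duration in eighth notes: eighth note = 1; whole = 8; half note = 4; dotted whole = 12; half = 4; dotted quarter = 3; quarter note = 2; eighth note = 1; whole note = 8.
Sum: 1 + 8 + 4 + 12 + 4 + 3 + 2 + 1 + 8 = 43.
43 ÷ 2 = 21.5 beats.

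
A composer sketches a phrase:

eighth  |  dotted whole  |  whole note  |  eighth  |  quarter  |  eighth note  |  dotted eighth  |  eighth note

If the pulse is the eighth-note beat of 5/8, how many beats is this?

One eighth-note beat = 2 sixteenth notes.
Convert each value to sixteenth notes: eighth = 2; dotted whole = 24; whole note = 16; eighth = 2; quarter = 4; eighth note = 2; dotted eighth = 3; eighth note = 2.
Adding: 2 + 24 + 16 + 2 + 4 + 2 + 3 + 2 = 55.
55 ÷ 2 = 27.5 beats.

27.5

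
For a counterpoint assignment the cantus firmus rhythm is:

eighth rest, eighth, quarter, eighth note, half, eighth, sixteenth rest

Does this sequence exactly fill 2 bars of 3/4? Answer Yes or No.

No

One bar of 3/4 = 12 sixteenth notes, so 2 bars = 24.
Each duration in sixteenth notes: eighth rest = 2; eighth = 2; quarter = 4; eighth note = 2; half = 8; eighth = 2; sixteenth rest = 1.
Total: 2 + 2 + 4 + 2 + 8 + 2 + 1 = 21.
21 falls short of 24, so the answer is No.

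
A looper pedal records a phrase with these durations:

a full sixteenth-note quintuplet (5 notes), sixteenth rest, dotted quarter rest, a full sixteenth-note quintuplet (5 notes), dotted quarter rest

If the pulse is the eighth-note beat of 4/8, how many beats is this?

One eighth-note beat = 2 sixteenth notes.
In sixteenth notes: a full sixteenth-note quintuplet (5 notes) (five quintuplet sixteenths span one quarter) = 4; sixteenth rest = 1; dotted quarter rest = 6; a full sixteenth-note quintuplet (5 notes) (five quintuplet sixteenths span one quarter) = 4; dotted quarter rest = 6.
Adding: 4 + 1 + 6 + 4 + 6 = 21.
21 ÷ 2 = 10.5 beats.

10.5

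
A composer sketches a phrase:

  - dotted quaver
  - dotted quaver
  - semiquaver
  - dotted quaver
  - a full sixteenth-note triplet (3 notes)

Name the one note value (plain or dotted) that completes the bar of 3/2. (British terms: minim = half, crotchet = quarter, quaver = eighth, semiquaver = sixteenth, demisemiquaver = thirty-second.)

dotted half note

The bar of 3/2 = 24 sixteenth notes.
Working in sixteenth notes: dotted quaver = 3; dotted quaver = 3; semiquaver = 1; dotted quaver = 3; a full sixteenth-note triplet (3 notes) (three triplet sixteenths span one eighth) = 2.
Altogether 3 + 3 + 1 + 3 + 2 = 12.
Remaining: 24 − 12 = 12 sixteenth notes, which is a dotted half note.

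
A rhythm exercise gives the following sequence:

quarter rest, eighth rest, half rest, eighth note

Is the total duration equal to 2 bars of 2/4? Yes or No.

One bar of 2/4 = 4 eighth notes, so 2 bars = 8.
Express everything in eighth notes: quarter rest = 2; eighth rest = 1; half rest = 4; eighth note = 1.
Adding: 2 + 1 + 4 + 1 = 8.
8 equals 8, so the answer is Yes.

Yes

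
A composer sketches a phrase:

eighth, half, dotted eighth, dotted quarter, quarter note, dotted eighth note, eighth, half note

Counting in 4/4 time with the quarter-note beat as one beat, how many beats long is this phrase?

9

One quarter-note beat = 4 sixteenth notes.
Express everything in sixteenth notes: eighth = 2; half = 8; dotted eighth = 3; dotted quarter = 6; quarter note = 4; dotted eighth note = 3; eighth = 2; half note = 8.
Total: 2 + 8 + 3 + 6 + 4 + 3 + 2 + 8 = 36.
36 ÷ 4 = 9 beats.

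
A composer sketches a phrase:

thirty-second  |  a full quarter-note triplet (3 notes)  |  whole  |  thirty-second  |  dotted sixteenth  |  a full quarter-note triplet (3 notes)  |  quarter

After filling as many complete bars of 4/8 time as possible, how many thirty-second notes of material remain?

One bar of 4/8 = 16 thirty-second notes.
Each duration in thirty-second notes: thirty-second = 1; a full quarter-note triplet (3 notes) (three triplet quarters span one half) = 16; whole = 32; thirty-second = 1; dotted sixteenth = 3; a full quarter-note triplet (3 notes) (three triplet quarters span one half) = 16; quarter = 8.
Adding: 1 + 16 + 32 + 1 + 3 + 16 + 8 = 77.
77 ÷ 16 = 4 complete bars with 13 thirty-second notes remaining.

13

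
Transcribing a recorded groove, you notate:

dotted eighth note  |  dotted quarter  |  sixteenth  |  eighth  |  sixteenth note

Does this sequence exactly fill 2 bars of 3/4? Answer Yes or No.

One bar of 3/4 = 12 sixteenth notes, so 2 bars = 24.
Each duration in sixteenth notes: dotted eighth note = 3; dotted quarter = 6; sixteenth = 1; eighth = 2; sixteenth note = 1.
Sum: 3 + 6 + 1 + 2 + 1 = 13.
13 falls short of 24, so the answer is No.

No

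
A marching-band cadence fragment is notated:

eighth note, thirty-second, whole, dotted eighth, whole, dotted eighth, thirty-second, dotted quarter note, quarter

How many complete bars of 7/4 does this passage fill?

1

One bar of 7/4 = 56 thirty-second notes.
Working in thirty-second notes: eighth note = 4; thirty-second = 1; whole = 32; dotted eighth = 6; whole = 32; dotted eighth = 6; thirty-second = 1; dotted quarter note = 12; quarter = 8.
Altogether 4 + 1 + 32 + 6 + 32 + 6 + 1 + 12 + 8 = 102.
102 ÷ 56 = 1 complete bar with 46 left over.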